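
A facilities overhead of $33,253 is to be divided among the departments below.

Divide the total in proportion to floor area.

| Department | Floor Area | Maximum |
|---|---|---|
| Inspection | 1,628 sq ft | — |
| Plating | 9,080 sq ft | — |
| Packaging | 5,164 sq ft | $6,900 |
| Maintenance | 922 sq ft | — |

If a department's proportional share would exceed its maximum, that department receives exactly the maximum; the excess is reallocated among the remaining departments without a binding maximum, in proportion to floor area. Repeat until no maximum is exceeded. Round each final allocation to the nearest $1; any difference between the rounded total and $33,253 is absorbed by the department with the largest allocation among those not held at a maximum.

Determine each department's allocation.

Inspection: $3,689; Plating: $20,575; Packaging: $6,900; Maintenance: $2,089

Sum of floor area: 16,794.
Unconstrained shares: Inspection 3,223.53; Plating 17,978.88; Packaging 10,224.99; Maintenance 1,825.61.
Capped: Packaging ($6,900); remaining pool $26,353 reallocated over remaining floor area 11,630.
Remaining shares: Inspection 3,688.97 → $3,689; Plating 20,574.83 → $20,575; Maintenance 2,089.21 → $2,089.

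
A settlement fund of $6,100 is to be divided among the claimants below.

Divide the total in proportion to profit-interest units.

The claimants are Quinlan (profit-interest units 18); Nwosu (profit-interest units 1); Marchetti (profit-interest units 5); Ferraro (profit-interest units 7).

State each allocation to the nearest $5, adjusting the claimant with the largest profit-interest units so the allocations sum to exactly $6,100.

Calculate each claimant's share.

Quinlan: $3,545 | Nwosu: $195 | Marchetti: $985 | Ferraro: $1,375

Combined profit-interest units = 31.
Pro-rata amounts: Quinlan 18/31 × $6,100 = 3,541.94; Nwosu 1/31 × $6,100 = 196.77; Marchetti 5/31 × $6,100 = 983.87; Ferraro 7/31 × $6,100 = 1,377.42.
After rounding ($5): Quinlan $3,540; Nwosu $195; Marchetti $985; Ferraro $1,375. Sum = $6,095.
Difference $6,100 − $6,095 = +$5 applied to largest profit-interest units (Quinlan): Quinlan becomes $3,545.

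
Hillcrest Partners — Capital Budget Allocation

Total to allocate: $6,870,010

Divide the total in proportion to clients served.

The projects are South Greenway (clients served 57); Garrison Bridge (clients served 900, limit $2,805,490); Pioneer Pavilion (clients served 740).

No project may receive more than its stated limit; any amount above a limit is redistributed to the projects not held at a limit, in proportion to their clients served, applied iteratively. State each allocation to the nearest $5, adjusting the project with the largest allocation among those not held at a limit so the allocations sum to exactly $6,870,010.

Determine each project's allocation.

South Greenway: $290,685; Garrison Bridge: $2,805,490; Pioneer Pavilion: $3,773,835

Clients served total: 1,697.
Unconstrained shares: South Greenway 230,754.61; Garrison Bridge 3,643,493.81; Pioneer Pavilion 2,995,761.58.
Cap binds for Garrison Bridge ($2,805,490); residual $4,064,520 reallocated over remaining clients served 797.
Redistributed shares: South Greenway 290,687.13 → $290,685; Pioneer Pavilion 3,773,832.87 → $3,773,835.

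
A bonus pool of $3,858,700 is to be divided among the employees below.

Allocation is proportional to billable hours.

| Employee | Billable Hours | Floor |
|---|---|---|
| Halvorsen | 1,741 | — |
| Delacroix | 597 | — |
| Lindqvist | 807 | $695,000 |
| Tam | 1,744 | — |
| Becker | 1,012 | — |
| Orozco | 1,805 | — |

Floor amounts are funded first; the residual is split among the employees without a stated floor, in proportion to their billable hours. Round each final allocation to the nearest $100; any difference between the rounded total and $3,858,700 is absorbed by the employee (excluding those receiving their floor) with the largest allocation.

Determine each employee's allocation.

Halvorsen: $798,400 · Delacroix: $273,800 · Lindqvist: $695,000 · Tam: $799,800 · Becker: $464,100 · Orozco: $827,600

Minimums first: Lindqvist $695,000. Remaining pool $3,163,700.
Remaining pool split over remaining billable hours 6,899: Halvorsen 798,376.82 → $798,400; Delacroix 273,768.50 → $273,800; Tam 799,752.54 → $799,800; Becker 464,076.59 → $464,100; Orozco 827,725.54 → $827,700.
Rounding difference −$100 applied to Orozco → $827,600.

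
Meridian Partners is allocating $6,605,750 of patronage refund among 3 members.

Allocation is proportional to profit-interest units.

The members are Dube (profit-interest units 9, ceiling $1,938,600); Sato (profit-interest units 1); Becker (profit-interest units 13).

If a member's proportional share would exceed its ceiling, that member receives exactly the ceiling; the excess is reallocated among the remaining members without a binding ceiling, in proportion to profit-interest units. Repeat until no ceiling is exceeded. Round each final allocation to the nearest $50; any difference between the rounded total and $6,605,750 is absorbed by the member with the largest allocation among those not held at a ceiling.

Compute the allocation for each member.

Dube: $1,938,600 · Sato: $333,350 · Becker: $4,333,800

Sum of profit-interest units: 23.
Unconstrained shares: Dube 2,584,858.70; Sato 287,206.52; Becker 3,733,684.78.
Cap binds for Dube ($1,938,600); residual $4,667,150 reallocated over remaining profit-interest units 14.
Redistributed shares: Sato 333,367.86 → $333,350; Becker 4,333,782.14 → $4,333,800.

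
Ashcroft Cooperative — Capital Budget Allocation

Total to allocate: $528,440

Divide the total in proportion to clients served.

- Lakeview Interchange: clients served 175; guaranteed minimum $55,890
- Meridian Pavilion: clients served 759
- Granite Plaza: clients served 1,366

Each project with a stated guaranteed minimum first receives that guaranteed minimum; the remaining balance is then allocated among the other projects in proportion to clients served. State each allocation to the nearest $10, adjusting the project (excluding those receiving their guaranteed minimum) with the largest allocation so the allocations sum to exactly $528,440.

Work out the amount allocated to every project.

Guaranteed amounts: Lakeview Interchange $55,890. Residual $472,550.
Residual split over remaining clients served 2,125: Meridian Pavilion 168,783.74 → $168,780; Granite Plaza 303,766.26 → $303,770.

Lakeview Interchange: $55,890; Meridian Pavilion: $168,780; Granite Plaza: $303,770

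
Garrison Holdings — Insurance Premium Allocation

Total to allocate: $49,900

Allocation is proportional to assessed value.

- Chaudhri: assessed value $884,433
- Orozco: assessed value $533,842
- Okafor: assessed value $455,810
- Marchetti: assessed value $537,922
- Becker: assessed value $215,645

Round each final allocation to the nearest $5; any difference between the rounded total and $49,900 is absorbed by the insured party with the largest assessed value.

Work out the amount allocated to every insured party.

Assessed value total: 884,433 + 533,842 + 455,810 + 537,922 + 215,645 = 2,627,652.
Raw shares: Chaudhri 16,795.68; Orozco 10,137.84; Okafor 8,655.99; Marchetti 10,215.32; Becker 4,095.17.
Rounded to nearest $5: Chaudhri $16,795; Orozco $10,140; Okafor $8,655; Marchetti $10,215; Becker $4,095. Sum = $49,900.
Rounded total matches; no reconciliation needed.

Chaudhri: $16,795 · Orozco: $10,140 · Okafor: $8,655 · Marchetti: $10,215 · Becker: $4,095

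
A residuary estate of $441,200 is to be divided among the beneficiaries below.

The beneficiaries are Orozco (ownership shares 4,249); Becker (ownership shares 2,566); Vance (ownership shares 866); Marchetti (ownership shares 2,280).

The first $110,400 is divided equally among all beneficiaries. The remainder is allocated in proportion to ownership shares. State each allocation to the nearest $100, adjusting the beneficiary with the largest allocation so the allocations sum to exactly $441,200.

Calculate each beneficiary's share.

Orozco: $168,700; Becker: $112,800; Vance: $56,400; Marchetti: $103,300

Equal tier: $110,400 ÷ 4 = $27,600 apiece.
Remainder $330,800 by ownership shares (total 9,961): Orozco 141,107.24 → $141,100; Becker 85,215.62 → $85,200; Vance 28,759.44 → $28,800; Marchetti 75,717.70 → $75,700.
Totals: Orozco $27,600 + $141,100 = $168,700; Becker $27,600 + $85,200 = $112,800; Vance $27,600 + $28,800 = $56,400; Marchetti $27,600 + $75,700 = $103,300.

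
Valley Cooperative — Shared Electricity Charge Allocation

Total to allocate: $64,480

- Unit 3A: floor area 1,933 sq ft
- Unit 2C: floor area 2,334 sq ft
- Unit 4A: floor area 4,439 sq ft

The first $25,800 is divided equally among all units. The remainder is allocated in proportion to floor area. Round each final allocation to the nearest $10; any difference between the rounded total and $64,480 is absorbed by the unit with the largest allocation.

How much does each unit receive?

First tranche $25,800 split equally: $8,600 each.
Remainder $38,680 by floor area (total 8,706): Unit 3A 8,588.15 → $8,590; Unit 2C 10,369.76 → $10,370; Unit 4A 19,722.09 → $19,720.
Totals: Unit 3A $8,600 + $8,590 = $17,190; Unit 2C $8,600 + $10,370 = $18,970; Unit 4A $8,600 + $19,720 = $28,320.

Unit 3A: $17,190; Unit 2C: $18,970; Unit 4A: $28,320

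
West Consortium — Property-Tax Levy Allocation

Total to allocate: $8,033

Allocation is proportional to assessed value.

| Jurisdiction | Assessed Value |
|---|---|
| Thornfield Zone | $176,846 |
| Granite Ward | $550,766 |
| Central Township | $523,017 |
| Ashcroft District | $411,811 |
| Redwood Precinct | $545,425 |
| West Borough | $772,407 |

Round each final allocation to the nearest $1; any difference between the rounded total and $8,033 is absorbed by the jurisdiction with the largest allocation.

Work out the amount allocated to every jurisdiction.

Thornfield Zone: $477 · Granite Ward: $1,485 · Central Township: $1,410 · Ashcroft District: $1,110 · Redwood Precinct: $1,470 · West Borough: $2,081

Sum of assessed value: 2,980,272.
Unrounded shares: Thornfield Zone 176,846/2,980,272 × $8,033 = 476.67; Granite Ward 550,766/2,980,272 × $8,033 = 1,484.53; Central Township 523,017/2,980,272 × $8,033 = 1,409.74; Ashcroft District 411,811/2,980,272 × $8,033 = 1,109.99; Redwood Precinct 545,425/2,980,272 × $8,033 = 1,470.13; West Borough 772,407/2,980,272 × $8,033 = 2,081.94.
After rounding ($1): Thornfield Zone $477; Granite Ward $1,485; Central Township $1,410; Ashcroft District $1,110; Redwood Precinct $1,470; West Borough $2,082. Sum = $8,034.
Difference $8,033 − $8,034 = −$1 applied to largest allocation (West Borough): West Borough becomes $2,081.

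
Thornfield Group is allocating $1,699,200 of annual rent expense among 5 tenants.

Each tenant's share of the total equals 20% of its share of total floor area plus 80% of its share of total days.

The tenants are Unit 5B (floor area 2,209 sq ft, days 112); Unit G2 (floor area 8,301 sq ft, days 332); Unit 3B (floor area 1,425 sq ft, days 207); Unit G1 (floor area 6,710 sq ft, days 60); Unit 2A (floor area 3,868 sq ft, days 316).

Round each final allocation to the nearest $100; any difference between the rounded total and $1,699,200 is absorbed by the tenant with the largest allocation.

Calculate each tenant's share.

Floor area total 22,513; days total 1,027.
Combined weights (20% floor area + 80% days): Unit 5B 0.1069; Unit G2 0.3324; Unit 3B 0.1739; Unit G1 0.1063; Unit 2A 0.2805.
Pro-rata amounts: Unit 5B 181,591.16; Unit G2 564,748.48; Unit 3B 295,500.57; Unit G1 180,706.65; Unit 2A 476,653.15.
After rounding ($100): Unit 5B $181,600; Unit G2 $564,700; Unit 3B $295,500; Unit G1 $180,700; Unit 2A $476,700. Sum = $1,699,200.
Rounded total matches; no reconciliation needed.

Unit 5B: $181,600 | Unit G2: $564,700 | Unit 3B: $295,500 | Unit G1: $180,700 | Unit 2A: $476,700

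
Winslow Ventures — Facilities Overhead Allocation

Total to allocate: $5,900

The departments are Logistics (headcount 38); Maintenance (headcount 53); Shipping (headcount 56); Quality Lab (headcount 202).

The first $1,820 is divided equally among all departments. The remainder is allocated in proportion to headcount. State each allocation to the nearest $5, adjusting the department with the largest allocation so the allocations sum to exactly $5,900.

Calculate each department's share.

Logistics: $900; Maintenance: $1,075; Shipping: $1,110; Quality Lab: $2,815

Equal tier: $1,820 ÷ 4 = $455 apiece.
Remainder $4,080 by headcount (total 349): Logistics 444.24 → $445; Maintenance 619.60 → $620; Shipping 654.67 → $655; Quality Lab 2,361.49 → $2,360.
Totals: Logistics $455 + $445 = $900; Maintenance $455 + $620 = $1,075; Shipping $455 + $655 = $1,110; Quality Lab $455 + $2,360 = $2,815.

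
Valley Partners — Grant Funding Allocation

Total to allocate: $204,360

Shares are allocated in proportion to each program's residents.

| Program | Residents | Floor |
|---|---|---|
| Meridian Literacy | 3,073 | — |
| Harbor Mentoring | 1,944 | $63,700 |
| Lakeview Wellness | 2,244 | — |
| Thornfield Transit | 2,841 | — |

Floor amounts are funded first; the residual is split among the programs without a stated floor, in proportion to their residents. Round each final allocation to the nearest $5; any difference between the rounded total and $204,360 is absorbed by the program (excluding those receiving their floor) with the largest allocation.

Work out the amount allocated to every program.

Guaranteed amounts: Harbor Mentoring $63,700. Residual $140,660.
Residual split over remaining residents 8,158: Meridian Literacy 52,984.58 → $52,985; Lakeview Wellness 38,690.98 → $38,690; Thornfield Transit 48,984.44 → $48,985.

Meridian Literacy: $52,985; Harbor Mentoring: $63,700; Lakeview Wellness: $38,690; Thornfield Transit: $48,985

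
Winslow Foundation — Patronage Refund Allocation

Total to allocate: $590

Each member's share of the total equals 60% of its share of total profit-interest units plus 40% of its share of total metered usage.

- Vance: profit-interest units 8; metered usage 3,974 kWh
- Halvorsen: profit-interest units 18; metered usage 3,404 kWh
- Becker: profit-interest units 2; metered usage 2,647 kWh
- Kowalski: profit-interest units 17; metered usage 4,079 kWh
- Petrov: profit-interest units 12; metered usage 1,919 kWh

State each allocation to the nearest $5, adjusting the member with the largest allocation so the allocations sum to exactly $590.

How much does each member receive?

Vance: $110; Halvorsen: $160; Becker: $50; Kowalski: $165; Petrov: $105

Totals — profit-interest units 57, metered usage 16,023.
Blended shares (60% profit-interest units + 40% metered usage): Vance 0.1834; Halvorsen 0.2745; Becker 0.0871; Kowalski 0.2808; Petrov 0.1742.
Pro-rata amounts: Vance 108.22; Halvorsen 161.93; Becker 51.41; Kowalski 165.66; Petrov 102.79.
At nearest $5: Vance $110; Halvorsen $160; Becker $50; Kowalski $165; Petrov $105. Sum = $590.
Sum already equals the total — no adjustment.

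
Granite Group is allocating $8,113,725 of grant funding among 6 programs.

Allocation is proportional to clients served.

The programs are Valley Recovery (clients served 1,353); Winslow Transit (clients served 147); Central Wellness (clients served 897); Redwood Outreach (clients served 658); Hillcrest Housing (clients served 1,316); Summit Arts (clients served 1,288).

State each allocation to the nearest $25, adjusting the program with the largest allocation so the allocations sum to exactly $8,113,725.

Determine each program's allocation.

Sum of clients served: 5,659.
Unrounded shares: Valley Recovery 1,353/5,659 × $8,113,725 = 1,939,895.73; Winslow Transit 147/5,659 × $8,113,725 = 210,764.72; Central Wellness 897/5,659 × $8,113,725 = 1,286,094.95; Redwood Outreach 658/5,659 × $8,113,725 = 943,423.05; Hillcrest Housing 1,316/5,659 × $8,113,725 = 1,886,846.10; Summit Arts 1,288/5,659 × $8,113,725 = 1,846,700.44.
At nearest $25: Valley Recovery $1,939,900; Winslow Transit $210,775; Central Wellness $1,286,100; Redwood Outreach $943,425; Hillcrest Housing $1,886,850; Summit Arts $1,846,700. Sum = $8,113,750.
Difference $8,113,725 − $8,113,750 = −$25 applied to largest allocation (Valley Recovery): Valley Recovery becomes $1,939,875.

Valley Recovery: $1,939,875 | Winslow Transit: $210,775 | Central Wellness: $1,286,100 | Redwood Outreach: $943,425 | Hillcrest Housing: $1,886,850 | Summit Arts: $1,846,700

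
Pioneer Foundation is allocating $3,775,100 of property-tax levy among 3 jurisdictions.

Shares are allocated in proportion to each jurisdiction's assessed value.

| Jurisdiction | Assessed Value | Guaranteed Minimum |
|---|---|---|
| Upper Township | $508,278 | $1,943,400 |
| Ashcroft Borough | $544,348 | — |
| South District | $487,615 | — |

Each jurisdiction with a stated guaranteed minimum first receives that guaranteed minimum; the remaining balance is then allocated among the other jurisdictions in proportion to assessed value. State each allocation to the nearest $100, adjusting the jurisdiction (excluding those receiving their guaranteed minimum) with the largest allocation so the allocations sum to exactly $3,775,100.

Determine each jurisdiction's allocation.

Guaranteed amounts: Upper Township $1,943,400. Residual $1,831,700.
Residual split over remaining assessed value 1,031,963: Ashcroft Borough 966,199.59 → $966,200; South District 865,500.41 → $865,500.

Upper Township: $1,943,400 · Ashcroft Borough: $966,200 · South District: $865,500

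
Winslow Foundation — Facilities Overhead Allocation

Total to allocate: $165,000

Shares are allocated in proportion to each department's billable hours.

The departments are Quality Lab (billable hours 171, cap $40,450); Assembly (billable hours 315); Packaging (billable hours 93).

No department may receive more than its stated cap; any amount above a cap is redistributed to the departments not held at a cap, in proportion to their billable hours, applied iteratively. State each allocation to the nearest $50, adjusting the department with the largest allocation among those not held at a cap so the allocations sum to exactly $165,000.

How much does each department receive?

Total billable hours = 579.
Pro-rata shares before constraints: Quality Lab 48,730.57; Assembly 89,766.84; Packaging 26,502.59.
Cap binds for Quality Lab ($40,450); residual $124,550 reallocated over remaining billable hours 408.
Shares after redistribution: Assembly 96,159.93 → $96,150; Packaging 28,390.07 → $28,400.

Quality Lab: $40,450 | Assembly: $96,150 | Packaging: $28,400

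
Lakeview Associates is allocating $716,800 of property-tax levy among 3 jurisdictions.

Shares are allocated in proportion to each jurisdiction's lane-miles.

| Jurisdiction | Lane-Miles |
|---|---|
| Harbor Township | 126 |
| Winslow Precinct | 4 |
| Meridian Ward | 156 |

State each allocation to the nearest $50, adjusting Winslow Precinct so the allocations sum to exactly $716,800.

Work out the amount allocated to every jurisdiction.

Harbor Township: $315,800 | Winslow Precinct: $10,000 | Meridian Ward: $391,000

Combined lane-miles = 286.
Pro-rata amounts: Harbor Township 126/286 × $716,800 = 315,793.01; Winslow Precinct 4/286 × $716,800 = 10,025.17; Meridian Ward 156/286 × $716,800 = 390,981.82.
After rounding ($50): Harbor Township $315,800; Winslow Precinct $10,050; Meridian Ward $391,000. Sum = $716,850.
Difference $716,800 − $716,850 = −$50 applied to Winslow Precinct: Winslow Precinct becomes $10,000.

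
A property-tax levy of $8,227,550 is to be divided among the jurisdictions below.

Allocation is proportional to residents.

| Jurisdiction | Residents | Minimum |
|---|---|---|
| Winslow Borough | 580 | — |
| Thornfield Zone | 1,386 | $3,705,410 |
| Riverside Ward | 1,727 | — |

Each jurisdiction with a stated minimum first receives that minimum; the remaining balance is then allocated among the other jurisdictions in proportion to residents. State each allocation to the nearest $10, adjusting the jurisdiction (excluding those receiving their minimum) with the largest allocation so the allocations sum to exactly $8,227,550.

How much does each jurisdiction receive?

Guaranteed amounts: Thornfield Zone $3,705,410. Remaining pool $4,522,140.
Remaining pool split over remaining residents 2,307: Winslow Borough 1,136,905.59 → $1,136,910; Riverside Ward 3,385,234.41 → $3,385,230.

Winslow Borough: $1,136,910 · Thornfield Zone: $3,705,410 · Riverside Ward: $3,385,230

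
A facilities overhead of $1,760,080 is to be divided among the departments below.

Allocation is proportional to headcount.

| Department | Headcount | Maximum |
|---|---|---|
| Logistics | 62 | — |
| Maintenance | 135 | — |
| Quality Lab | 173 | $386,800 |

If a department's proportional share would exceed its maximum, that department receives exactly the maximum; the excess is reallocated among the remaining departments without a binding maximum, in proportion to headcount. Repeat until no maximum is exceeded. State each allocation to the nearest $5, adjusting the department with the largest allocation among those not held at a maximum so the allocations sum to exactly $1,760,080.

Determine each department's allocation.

Headcount total: 370.
Pro-rata shares before constraints: Logistics 294,932.32; Maintenance 642,191.35; Quality Lab 822,956.32.
Held at cap: Quality Lab ($386,800); remaining pool $1,373,280 reallocated over remaining headcount 197.
Redistributed shares: Logistics 432,199.80 → $432,200; Maintenance 941,080.20 → $941,080.

Logistics: $432,200 | Maintenance: $941,080 | Quality Lab: $386,800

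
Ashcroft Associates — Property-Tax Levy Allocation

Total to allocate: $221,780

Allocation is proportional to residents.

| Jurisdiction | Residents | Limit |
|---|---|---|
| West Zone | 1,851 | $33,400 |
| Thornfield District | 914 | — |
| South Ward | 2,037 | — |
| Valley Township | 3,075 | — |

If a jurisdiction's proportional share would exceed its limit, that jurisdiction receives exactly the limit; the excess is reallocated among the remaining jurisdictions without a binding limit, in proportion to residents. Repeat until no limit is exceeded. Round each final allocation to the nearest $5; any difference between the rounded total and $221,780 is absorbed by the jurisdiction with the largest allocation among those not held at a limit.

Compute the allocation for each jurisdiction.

West Zone: $33,400; Thornfield District: $28,575; South Ward: $63,680; Valley Township: $96,125

Total residents = 7,877.
Proportional shares (ignoring caps): West Zone 52,115.63; Thornfield District 25,734.03; South Ward 57,352.53; Valley Township 86,577.82.
Cap binds for West Zone ($33,400); residual $188,380 reallocated over remaining residents 6,026.
Remaining shares: Thornfield District 28,572.74 → $28,575; South Ward 63,679.07 → $63,680; Valley Township 96,128.19 → $96,130.
Rounding difference −$5 applied to Valley Township → $96,125.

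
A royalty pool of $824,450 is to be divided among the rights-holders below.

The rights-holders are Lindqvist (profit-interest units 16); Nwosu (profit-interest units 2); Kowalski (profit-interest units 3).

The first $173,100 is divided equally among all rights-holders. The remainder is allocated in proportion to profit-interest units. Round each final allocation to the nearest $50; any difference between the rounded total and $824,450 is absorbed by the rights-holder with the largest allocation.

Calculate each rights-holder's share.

Lindqvist: $553,950 | Nwosu: $119,750 | Kowalski: $150,750

Equal tier: $173,100 ÷ 3 = $57,700 apiece.
Remainder $651,350 by profit-interest units (total 21): Lindqvist 496,266.67 → $496,250; Nwosu 62,033.33 → $62,050; Kowalski 93,050.00 → $93,050.
Totals: Lindqvist $57,700 + $496,250 = $553,950; Nwosu $57,700 + $62,050 = $119,750; Kowalski $57,700 + $93,050 = $150,750.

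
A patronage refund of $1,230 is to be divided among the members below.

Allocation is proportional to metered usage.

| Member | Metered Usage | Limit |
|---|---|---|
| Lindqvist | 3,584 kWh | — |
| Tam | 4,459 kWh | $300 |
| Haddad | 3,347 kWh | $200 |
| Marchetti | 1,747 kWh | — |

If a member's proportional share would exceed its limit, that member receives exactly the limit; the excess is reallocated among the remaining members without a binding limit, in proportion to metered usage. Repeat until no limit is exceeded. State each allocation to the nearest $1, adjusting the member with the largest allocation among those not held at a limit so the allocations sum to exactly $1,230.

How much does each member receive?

Lindqvist: $491; Tam: $300; Haddad: $200; Marchetti: $239

Metered usage total: 13,137.
Proportional shares (ignoring caps): Lindqvist 335.57; Tam 417.49; Haddad 313.38; Marchetti 163.57.
Held at cap: Tam ($300), Haddad ($200); residual $730 reallocated over remaining metered usage 5,331.
Shares after redistribution: Lindqvist 490.77 → $491; Marchetti 239.23 → $239.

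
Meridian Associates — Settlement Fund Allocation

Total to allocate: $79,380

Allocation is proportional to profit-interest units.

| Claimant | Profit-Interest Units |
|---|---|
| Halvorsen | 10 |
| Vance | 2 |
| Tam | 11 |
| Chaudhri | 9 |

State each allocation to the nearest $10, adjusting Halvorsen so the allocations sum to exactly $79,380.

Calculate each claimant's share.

Halvorsen: $24,800 · Vance: $4,960 · Tam: $27,290 · Chaudhri: $22,330

Combined profit-interest units = 32.
Pro-rata amounts: Halvorsen 10/32 × $79,380 = 24,806.25; Vance 2/32 × $79,380 = 4,961.25; Tam 11/32 × $79,380 = 27,286.88; Chaudhri 9/32 × $79,380 = 22,325.62.
After rounding ($10): Halvorsen $24,810; Vance $4,960; Tam $27,290; Chaudhri $22,330. Sum = $79,390.
Difference $79,380 − $79,390 = −$10 applied to Halvorsen: Halvorsen becomes $24,800.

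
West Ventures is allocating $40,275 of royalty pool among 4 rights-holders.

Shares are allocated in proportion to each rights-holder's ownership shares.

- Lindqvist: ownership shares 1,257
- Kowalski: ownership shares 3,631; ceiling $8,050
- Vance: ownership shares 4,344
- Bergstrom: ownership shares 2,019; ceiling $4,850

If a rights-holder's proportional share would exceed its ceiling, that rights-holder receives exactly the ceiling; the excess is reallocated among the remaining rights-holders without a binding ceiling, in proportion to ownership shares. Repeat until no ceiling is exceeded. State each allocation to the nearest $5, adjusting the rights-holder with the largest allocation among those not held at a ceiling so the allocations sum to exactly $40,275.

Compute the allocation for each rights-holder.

Ownership shares total: 11,251.
Unconstrained shares: Lindqvist 4,499.66; Kowalski 12,997.82; Vance 15,550.14; Bergstrom 7,227.38.
Capped: Kowalski ($8,050), Bergstrom ($4,850); residual $27,375 reallocated over remaining ownership shares 5,601.
Shares after redistribution: Lindqvist 6,143.61 → $6,145; Vance 21,231.39 → $21,230.

Lindqvist: $6,145; Kowalski: $8,050; Vance: $21,230; Bergstrom: $4,850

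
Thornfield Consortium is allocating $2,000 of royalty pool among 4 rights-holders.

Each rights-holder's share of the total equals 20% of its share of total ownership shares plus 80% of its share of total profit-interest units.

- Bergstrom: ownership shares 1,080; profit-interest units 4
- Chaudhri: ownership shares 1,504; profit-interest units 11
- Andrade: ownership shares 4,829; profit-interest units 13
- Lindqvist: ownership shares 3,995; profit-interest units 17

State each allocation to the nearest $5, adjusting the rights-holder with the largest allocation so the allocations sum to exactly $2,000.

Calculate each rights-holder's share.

Bergstrom: $180 | Chaudhri: $445 | Andrade: $630 | Lindqvist: $745

Totals — ownership shares 11,408, profit-interest units 45.
Combined weights (20% ownership shares + 80% profit-interest units): Bergstrom 0.0900; Chaudhri 0.2219; Andrade 0.3158; Lindqvist 0.3723.
Raw shares: Bergstrom 180.09; Chaudhri 443.85; Andrade 631.54; Lindqvist 744.52.
At nearest $5: Bergstrom $180; Chaudhri $445; Andrade $630; Lindqvist $745. Sum = $2,000.
Rounded total matches; no reconciliation needed.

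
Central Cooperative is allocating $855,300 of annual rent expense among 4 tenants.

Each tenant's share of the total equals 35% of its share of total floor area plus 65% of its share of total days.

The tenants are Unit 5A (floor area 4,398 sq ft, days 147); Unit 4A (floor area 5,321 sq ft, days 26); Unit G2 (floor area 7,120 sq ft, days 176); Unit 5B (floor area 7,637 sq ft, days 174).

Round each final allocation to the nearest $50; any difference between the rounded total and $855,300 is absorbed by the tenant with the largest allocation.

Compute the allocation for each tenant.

Unit 5A: $210,050; Unit 4A: $92,700; Unit G2: $274,150; Unit 5B: $278,400

Totals — floor area 24,476, days 523.
Composite weights (35% floor area + 65% days): Unit 5A 0.2456; Unit 4A 0.1084; Unit G2 0.3206; Unit 5B 0.3255.
Proportional shares: Unit 5A 210,049.85; Unit 4A 92,716.57; Unit G2 274,168.19; Unit 5B 278,365.40.
At nearest $50: Unit 5A $210,050; Unit 4A $92,700; Unit G2 $274,150; Unit 5B $278,350. Sum = $855,250.
Difference $855,300 − $855,250 = +$50 applied to largest allocation (Unit 5B): Unit 5B becomes $278,400.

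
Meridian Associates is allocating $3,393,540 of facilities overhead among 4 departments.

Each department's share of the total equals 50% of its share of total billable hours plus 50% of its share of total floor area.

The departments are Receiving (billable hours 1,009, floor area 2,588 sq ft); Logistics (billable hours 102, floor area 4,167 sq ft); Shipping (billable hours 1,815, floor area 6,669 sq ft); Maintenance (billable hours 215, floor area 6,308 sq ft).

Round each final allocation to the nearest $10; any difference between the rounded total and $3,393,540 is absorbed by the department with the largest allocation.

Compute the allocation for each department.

Receiving: $767,610 | Logistics: $413,420 | Shipping: $1,553,940 | Maintenance: $658,570

Billable hours total 3,141; floor area total 19,732.
Composite weights (50% billable hours + 50% floor area): Receiving 0.2262; Logistics 0.1218; Shipping 0.4579; Maintenance 0.1941.
Pro-rata amounts: Receiving 767,606.51; Logistics 413,424.02; Shipping 1,553,936.53; Maintenance 658,572.94.
At nearest $10: Receiving $767,610; Logistics $413,420; Shipping $1,553,940; Maintenance $658,570. Sum = $3,393,540.
Sum already equals the total — no adjustment.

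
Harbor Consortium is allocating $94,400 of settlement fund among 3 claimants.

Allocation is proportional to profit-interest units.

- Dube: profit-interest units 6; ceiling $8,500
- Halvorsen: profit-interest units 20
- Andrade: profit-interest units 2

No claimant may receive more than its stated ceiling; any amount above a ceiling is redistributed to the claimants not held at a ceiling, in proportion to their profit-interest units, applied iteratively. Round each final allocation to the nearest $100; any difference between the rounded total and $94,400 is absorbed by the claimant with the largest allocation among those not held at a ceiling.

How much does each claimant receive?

Total profit-interest units = 28.
Pro-rata shares before constraints: Dube 20,228.57; Halvorsen 67,428.57; Andrade 6,742.86.
Held at cap: Dube ($8,500); remaining pool $85,900 reallocated over remaining profit-interest units 22.
Shares after redistribution: Halvorsen 78,090.91 → $78,100; Andrade 7,809.09 → $7,800.

Dube: $8,500; Halvorsen: $78,100; Andrade: $7,800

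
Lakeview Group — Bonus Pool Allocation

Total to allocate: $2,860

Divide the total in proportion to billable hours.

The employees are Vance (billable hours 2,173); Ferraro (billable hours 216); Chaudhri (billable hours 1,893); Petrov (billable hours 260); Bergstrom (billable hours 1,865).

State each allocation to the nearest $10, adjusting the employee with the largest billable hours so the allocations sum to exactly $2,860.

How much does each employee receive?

Vance: $960 | Ferraro: $100 | Chaudhri: $850 | Petrov: $120 | Bergstrom: $830

Total billable hours = 6,407.
Unrounded shares: Vance 2,173/6,407 × $2,860 = 970.00; Ferraro 216/6,407 × $2,860 = 96.42; Chaudhri 1,893/6,407 × $2,860 = 845.01; Petrov 260/6,407 × $2,860 = 116.06; Bergstrom 1,865/6,407 × $2,860 = 832.51.
At nearest $10: Vance $970; Ferraro $100; Chaudhri $850; Petrov $120; Bergstrom $830. Sum = $2,870.
Difference $2,860 − $2,870 = −$10 applied to largest billable hours (Vance): Vance becomes $960.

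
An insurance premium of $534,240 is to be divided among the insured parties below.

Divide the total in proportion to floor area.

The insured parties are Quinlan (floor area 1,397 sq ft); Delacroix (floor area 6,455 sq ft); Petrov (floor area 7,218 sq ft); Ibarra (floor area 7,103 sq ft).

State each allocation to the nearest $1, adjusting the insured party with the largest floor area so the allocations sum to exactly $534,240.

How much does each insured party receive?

Quinlan: $33,660 · Delacroix: $155,528 · Petrov: $173,911 · Ibarra: $171,141

Floor area total: 22,173.
Pro-rata amounts: Quinlan 1,397/22,173 × $534,240 = 33,659.55; Delacroix 6,455/22,173 × $534,240 = 155,527.86; Petrov 7,218/22,173 × $534,240 = 173,911.71; Ibarra 7,103/22,173 × $534,240 = 171,140.88.
At nearest $1: Quinlan $33,660; Delacroix $155,528; Petrov $173,912; Ibarra $171,141. Sum = $534,241.
Difference $534,240 − $534,241 = −$1 applied to largest floor area (Petrov): Petrov becomes $173,911.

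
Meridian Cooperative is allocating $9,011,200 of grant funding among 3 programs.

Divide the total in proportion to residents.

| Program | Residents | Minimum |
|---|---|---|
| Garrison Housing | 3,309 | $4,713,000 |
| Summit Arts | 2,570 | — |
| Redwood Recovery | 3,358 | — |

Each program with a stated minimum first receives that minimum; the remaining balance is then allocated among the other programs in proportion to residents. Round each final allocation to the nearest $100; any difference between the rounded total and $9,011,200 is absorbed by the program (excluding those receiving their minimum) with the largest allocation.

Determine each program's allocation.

Guaranteed amounts: Garrison Housing $4,713,000. Remaining pool $4,298,200.
Remaining pool split over remaining residents 5,928: Summit Arts 1,863,423.41 → $1,863,400; Redwood Recovery 2,434,776.59 → $2,434,800.

Garrison Housing: $4,713,000 | Summit Arts: $1,863,400 | Redwood Recovery: $2,434,800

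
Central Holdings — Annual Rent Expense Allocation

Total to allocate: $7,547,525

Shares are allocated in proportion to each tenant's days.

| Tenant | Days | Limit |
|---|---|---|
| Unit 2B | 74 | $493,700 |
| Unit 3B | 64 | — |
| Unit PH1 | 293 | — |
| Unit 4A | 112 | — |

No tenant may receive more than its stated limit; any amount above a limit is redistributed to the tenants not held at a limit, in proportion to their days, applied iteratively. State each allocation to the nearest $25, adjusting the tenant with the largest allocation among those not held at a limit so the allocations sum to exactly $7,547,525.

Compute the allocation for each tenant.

Unit 2B: $493,700 · Unit 3B: $962,575 · Unit PH1: $4,406,750 · Unit 4A: $1,684,500

Days total: 543.
Proportional shares (ignoring caps): Unit 2B 1,028,576.15; Unit 3B 889,579.37; Unit PH1 4,072,605.57; Unit 4A 1,556,763.90.
Cap binds for Unit 2B ($493,700); residual $7,053,825 reallocated over remaining days 469.
Remaining shares: Unit 3B 962,568.87 → $962,575; Unit PH1 4,406,760.61 → $4,406,750; Unit 4A 1,684,495.52 → $1,684,500.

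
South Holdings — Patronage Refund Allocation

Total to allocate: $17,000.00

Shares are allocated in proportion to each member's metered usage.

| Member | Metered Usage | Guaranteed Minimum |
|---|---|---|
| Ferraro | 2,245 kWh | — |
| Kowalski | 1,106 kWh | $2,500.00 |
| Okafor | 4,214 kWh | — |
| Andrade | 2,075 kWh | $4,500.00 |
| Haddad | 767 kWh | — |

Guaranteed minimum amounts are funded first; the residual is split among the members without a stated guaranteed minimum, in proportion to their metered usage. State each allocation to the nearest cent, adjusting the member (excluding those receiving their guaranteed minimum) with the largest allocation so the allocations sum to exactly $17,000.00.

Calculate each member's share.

Guaranteed amounts: Kowalski $2,500.00; Andrade $4,500.00. Remaining pool $10,000.00.
Remaining pool split over remaining metered usage 7,226: Ferraro 3,106.8364 → $3,106.84; Okafor 5,831.7188 → $5,831.72; Haddad 1,061.4448 → $1,061.44.

Ferraro: $3,106.84 | Kowalski: $2,500.00 | Okafor: $5,831.72 | Andrade: $4,500.00 | Haddad: $1,061.44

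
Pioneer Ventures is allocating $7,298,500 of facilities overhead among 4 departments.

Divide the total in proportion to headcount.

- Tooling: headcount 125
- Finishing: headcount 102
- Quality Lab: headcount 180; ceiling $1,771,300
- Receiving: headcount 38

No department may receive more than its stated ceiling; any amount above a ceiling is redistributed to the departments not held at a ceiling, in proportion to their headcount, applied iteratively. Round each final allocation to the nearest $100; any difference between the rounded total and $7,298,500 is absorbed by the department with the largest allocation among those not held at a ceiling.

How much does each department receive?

Sum of headcount: 445.
Pro-rata shares before constraints: Tooling 2,050,140.45; Finishing 1,672,914.61; Quality Lab 2,952,202.25; Receiving 623,242.70.
Cap binds for Quality Lab ($1,771,300); remaining pool $5,527,200 reallocated over remaining headcount 265.
Remaining shares: Tooling 2,607,169.81 → $2,607,200; Finishing 2,127,450.57 → $2,127,500; Receiving 792,579.62 → $792,600.
Rounding difference −$100 applied to Tooling → $2,607,100.

Tooling: $2,607,100 · Finishing: $2,127,500 · Quality Lab: $1,771,300 · Receiving: $792,600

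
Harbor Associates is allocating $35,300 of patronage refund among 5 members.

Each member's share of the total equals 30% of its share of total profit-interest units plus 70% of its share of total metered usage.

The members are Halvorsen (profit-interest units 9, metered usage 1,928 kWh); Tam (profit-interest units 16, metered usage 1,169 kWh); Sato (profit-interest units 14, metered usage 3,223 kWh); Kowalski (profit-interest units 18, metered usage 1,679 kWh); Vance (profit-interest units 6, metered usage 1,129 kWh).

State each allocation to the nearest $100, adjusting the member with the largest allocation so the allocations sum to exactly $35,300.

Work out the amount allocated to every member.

Halvorsen: $6,700 | Tam: $5,900 | Sato: $11,000 | Kowalski: $7,600 | Vance: $4,100

Totals — profit-interest units 63, metered usage 9,128.
Blended shares (30% profit-interest units + 70% metered usage): Halvorsen 0.1907; Tam 0.1658; Sato 0.3138; Kowalski 0.2145; Vance 0.1152.
Raw shares: Halvorsen 6,732.06; Tam 5,854.07; Sato 11,078.17; Kowalski 7,570.86; Vance 4,064.84.
Rounded to nearest $100: Halvorsen $6,700; Tam $5,900; Sato $11,100; Kowalski $7,600; Vance $4,100. Sum = $35,400.
Difference $35,300 − $35,400 = −$100 applied to largest allocation (Sato): Sato becomes $11,000.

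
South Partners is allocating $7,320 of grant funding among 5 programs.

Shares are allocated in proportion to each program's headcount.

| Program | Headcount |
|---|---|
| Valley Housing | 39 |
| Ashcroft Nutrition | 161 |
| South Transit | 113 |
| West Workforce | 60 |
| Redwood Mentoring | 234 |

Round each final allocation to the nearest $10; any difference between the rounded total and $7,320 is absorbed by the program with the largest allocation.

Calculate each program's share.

Valley Housing: $470; Ashcroft Nutrition: $1,940; South Transit: $1,360; West Workforce: $720; Redwood Mentoring: $2,830

Combined headcount = 607.
Pro-rata amounts: Valley Housing 39/607 × $7,320 = 470.31; Ashcroft Nutrition 161/607 × $7,320 = 1,941.55; South Transit 113/607 × $7,320 = 1,362.70; West Workforce 60/607 × $7,320 = 723.56; Redwood Mentoring 234/607 × $7,320 = 2,821.88.
At nearest $10: Valley Housing $470; Ashcroft Nutrition $1,940; South Transit $1,360; West Workforce $720; Redwood Mentoring $2,820. Sum = $7,310.
Difference $7,320 − $7,310 = +$10 applied to largest allocation (Redwood Mentoring): Redwood Mentoring becomes $2,830.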